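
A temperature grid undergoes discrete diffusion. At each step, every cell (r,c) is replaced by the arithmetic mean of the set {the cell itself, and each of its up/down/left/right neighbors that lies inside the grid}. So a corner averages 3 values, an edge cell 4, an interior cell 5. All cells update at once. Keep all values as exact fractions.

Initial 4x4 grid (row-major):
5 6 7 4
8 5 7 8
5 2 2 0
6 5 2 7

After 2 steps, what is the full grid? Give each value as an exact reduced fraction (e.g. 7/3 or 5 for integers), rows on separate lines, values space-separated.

After step 1:
  19/3 23/4 6 19/3
  23/4 28/5 29/5 19/4
  21/4 19/5 13/5 17/4
  16/3 15/4 4 3
After step 2:
  107/18 1421/240 1433/240 205/36
  86/15 267/50 99/20 317/60
  151/30 21/5 409/100 73/20
  43/9 1013/240 267/80 15/4

Answer: 107/18 1421/240 1433/240 205/36
86/15 267/50 99/20 317/60
151/30 21/5 409/100 73/20
43/9 1013/240 267/80 15/4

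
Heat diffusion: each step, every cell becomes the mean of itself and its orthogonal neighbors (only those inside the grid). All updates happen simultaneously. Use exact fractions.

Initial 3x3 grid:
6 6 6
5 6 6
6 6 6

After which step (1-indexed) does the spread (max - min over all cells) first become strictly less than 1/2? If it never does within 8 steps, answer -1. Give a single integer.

Answer: 1

Derivation:
Step 1: max=6, min=17/3, spread=1/3
  -> spread < 1/2 first at step 1
Step 2: max=6, min=1373/240, spread=67/240
Step 3: max=1193/200, min=12523/2160, spread=1807/10800
Step 4: max=32039/5400, min=5026037/864000, spread=33401/288000
Step 5: max=3196609/540000, min=45426067/7776000, spread=3025513/38880000
Step 6: max=170044051/28800000, min=18197473133/3110400000, spread=53531/995328
Step 7: max=45864883949/7776000000, min=1093711074151/186624000000, spread=450953/11943936
Step 8: max=5497711389481/933120000000, min=65675736439397/11197440000000, spread=3799043/143327232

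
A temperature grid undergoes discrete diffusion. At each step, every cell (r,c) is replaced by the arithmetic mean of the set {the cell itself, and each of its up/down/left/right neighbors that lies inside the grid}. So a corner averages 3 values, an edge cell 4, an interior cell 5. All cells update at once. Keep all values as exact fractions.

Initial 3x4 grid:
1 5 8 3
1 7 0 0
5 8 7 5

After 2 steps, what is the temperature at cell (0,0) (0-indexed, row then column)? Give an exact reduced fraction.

Step 1: cell (0,0) = 7/3
Step 2: cell (0,0) = 133/36
Full grid after step 2:
  133/36 947/240 1039/240 29/9
  147/40 241/50 98/25 211/60
  179/36 1237/240 403/80 11/3

Answer: 133/36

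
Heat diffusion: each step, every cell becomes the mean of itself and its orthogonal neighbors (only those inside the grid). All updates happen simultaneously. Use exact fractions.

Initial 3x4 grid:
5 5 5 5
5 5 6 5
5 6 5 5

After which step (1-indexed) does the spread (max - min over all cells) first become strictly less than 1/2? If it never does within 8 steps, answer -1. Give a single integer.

Answer: 2

Derivation:
Step 1: max=11/2, min=5, spread=1/2
Step 2: max=1289/240, min=5, spread=89/240
  -> spread < 1/2 first at step 2
Step 3: max=12707/2400, min=4089/800, spread=11/60
Step 4: max=1135547/216000, min=110617/21600, spread=29377/216000
Step 5: max=1414171/270000, min=2784517/540000, spread=1753/21600
Step 6: max=30067807/5760000, min=200738041/38880000, spread=71029/1244160
Step 7: max=20278716229/3888000000, min=12073023619/2332800000, spread=7359853/182250000
Step 8: max=108034144567/20736000000, min=241649335807/46656000000, spread=45679663/1492992000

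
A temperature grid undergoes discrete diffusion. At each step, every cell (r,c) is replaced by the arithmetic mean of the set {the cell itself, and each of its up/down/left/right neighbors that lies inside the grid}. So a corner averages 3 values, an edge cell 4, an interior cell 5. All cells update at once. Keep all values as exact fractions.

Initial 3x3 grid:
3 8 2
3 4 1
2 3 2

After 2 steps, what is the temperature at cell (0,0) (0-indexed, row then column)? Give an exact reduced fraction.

Step 1: cell (0,0) = 14/3
Step 2: cell (0,0) = 143/36
Full grid after step 2:
  143/36 983/240 61/18
  53/15 321/100 703/240
  101/36 673/240 7/3

Answer: 143/36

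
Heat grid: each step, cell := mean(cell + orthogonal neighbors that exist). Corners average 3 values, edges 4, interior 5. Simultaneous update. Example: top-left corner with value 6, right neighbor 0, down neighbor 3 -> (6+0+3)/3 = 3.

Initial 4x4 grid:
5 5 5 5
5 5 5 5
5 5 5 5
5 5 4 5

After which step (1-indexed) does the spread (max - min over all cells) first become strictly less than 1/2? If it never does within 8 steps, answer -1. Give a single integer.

Answer: 1

Derivation:
Step 1: max=5, min=14/3, spread=1/3
  -> spread < 1/2 first at step 1
Step 2: max=5, min=569/120, spread=31/120
Step 3: max=5, min=5189/1080, spread=211/1080
Step 4: max=5, min=523157/108000, spread=16843/108000
Step 5: max=44921/9000, min=4721357/972000, spread=130111/972000
Step 6: max=2692841/540000, min=142157633/29160000, spread=3255781/29160000
Step 7: max=2688893/540000, min=4273646309/874800000, spread=82360351/874800000
Step 8: max=483493559/97200000, min=128468683109/26244000000, spread=2074577821/26244000000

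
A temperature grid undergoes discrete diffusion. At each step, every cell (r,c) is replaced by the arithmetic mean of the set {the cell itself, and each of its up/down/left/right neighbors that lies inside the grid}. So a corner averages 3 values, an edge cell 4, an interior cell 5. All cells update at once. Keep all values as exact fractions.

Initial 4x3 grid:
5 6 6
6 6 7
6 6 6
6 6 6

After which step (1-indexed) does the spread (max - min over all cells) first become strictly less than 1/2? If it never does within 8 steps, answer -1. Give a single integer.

Step 1: max=19/3, min=17/3, spread=2/3
Step 2: max=751/120, min=103/18, spread=193/360
Step 3: max=7367/1200, min=6341/1080, spread=2893/10800
  -> spread < 1/2 first at step 3
Step 4: max=329741/54000, min=765179/129600, spread=130997/648000
Step 5: max=13137031/2160000, min=46263511/7776000, spread=5149003/38880000
Step 6: max=117876461/19440000, min=2783791889/466560000, spread=1809727/18662400
Step 7: max=11768234809/1944000000, min=167509046251/27993600000, spread=9767674993/139968000000
Step 8: max=105806352929/17496000000, min=10065617055809/1679616000000, spread=734342603/13436928000

Answer: 3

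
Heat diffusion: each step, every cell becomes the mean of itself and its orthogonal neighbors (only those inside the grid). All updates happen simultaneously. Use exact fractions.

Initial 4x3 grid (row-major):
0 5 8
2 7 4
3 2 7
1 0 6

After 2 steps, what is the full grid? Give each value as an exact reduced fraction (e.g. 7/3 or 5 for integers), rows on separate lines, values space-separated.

After step 1:
  7/3 5 17/3
  3 4 13/2
  2 19/5 19/4
  4/3 9/4 13/3
After step 2:
  31/9 17/4 103/18
  17/6 223/50 251/48
  38/15 84/25 1163/240
  67/36 703/240 34/9

Answer: 31/9 17/4 103/18
17/6 223/50 251/48
38/15 84/25 1163/240
67/36 703/240 34/9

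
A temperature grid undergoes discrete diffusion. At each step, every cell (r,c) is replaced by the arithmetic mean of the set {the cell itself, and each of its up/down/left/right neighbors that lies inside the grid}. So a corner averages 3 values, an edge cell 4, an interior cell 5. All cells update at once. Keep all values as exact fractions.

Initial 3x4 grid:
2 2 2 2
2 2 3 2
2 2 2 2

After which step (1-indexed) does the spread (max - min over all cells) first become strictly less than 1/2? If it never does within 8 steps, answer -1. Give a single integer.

Step 1: max=9/4, min=2, spread=1/4
  -> spread < 1/2 first at step 1
Step 2: max=223/100, min=2, spread=23/100
Step 3: max=10411/4800, min=813/400, spread=131/960
Step 4: max=92951/43200, min=14791/7200, spread=841/8640
Step 5: max=37102051/17280000, min=2973373/1440000, spread=56863/691200
Step 6: max=332574341/155520000, min=26909543/12960000, spread=386393/6220800
Step 7: max=132809723131/62208000000, min=10788358813/5184000000, spread=26795339/497664000
Step 8: max=7948775714129/3732480000000, min=649166149667/311040000000, spread=254051069/5971968000

Answer: 1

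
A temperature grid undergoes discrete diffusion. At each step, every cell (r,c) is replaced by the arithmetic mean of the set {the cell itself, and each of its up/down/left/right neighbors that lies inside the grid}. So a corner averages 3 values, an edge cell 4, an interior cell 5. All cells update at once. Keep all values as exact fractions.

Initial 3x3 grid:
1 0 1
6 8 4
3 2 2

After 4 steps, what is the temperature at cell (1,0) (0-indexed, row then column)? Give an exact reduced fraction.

Step 1: cell (1,0) = 9/2
Step 2: cell (1,0) = 29/8
Step 3: cell (1,0) = 1729/480
Step 4: cell (1,0) = 98833/28800
Full grid after step 4:
  21041/6480 87833/28800 77479/25920
  98833/28800 120613/36000 542473/172800
  94639/25920 603073/172800 43817/12960

Answer: 98833/28800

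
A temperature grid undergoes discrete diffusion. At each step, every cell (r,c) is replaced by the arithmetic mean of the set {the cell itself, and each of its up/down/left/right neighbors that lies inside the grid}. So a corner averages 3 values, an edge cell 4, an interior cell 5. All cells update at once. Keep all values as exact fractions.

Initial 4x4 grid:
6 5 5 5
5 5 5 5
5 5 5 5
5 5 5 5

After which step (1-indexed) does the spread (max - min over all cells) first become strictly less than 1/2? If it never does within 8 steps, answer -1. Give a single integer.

Answer: 1

Derivation:
Step 1: max=16/3, min=5, spread=1/3
  -> spread < 1/2 first at step 1
Step 2: max=95/18, min=5, spread=5/18
Step 3: max=1121/216, min=5, spread=41/216
Step 4: max=33443/6480, min=5, spread=1043/6480
Step 5: max=997553/194400, min=5, spread=25553/194400
Step 6: max=29831459/5832000, min=90079/18000, spread=645863/5832000
Step 7: max=892441691/174960000, min=600971/120000, spread=16225973/174960000
Step 8: max=26721477983/5248800000, min=270701/54000, spread=409340783/5248800000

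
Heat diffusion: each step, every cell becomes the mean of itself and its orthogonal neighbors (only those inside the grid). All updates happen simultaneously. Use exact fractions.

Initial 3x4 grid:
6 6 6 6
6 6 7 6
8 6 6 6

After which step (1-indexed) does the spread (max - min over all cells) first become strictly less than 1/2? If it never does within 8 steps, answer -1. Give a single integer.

Step 1: max=20/3, min=6, spread=2/3
Step 2: max=59/9, min=489/80, spread=319/720
  -> spread < 1/2 first at step 2
Step 3: max=13897/2160, min=2207/360, spread=131/432
Step 4: max=103351/16200, min=265751/43200, spread=5911/25920
Step 5: max=24658181/3888000, min=15966979/2592000, spread=56617/311040
Step 6: max=1473492829/233280000, min=960263861/155520000, spread=2647763/18662400
Step 7: max=88163691311/13996800000, min=57718657999/9331200000, spread=25371269/223948800
Step 8: max=5278705973749/839808000000, min=3468837142541/559872000000, spread=1207204159/13436928000

Answer: 2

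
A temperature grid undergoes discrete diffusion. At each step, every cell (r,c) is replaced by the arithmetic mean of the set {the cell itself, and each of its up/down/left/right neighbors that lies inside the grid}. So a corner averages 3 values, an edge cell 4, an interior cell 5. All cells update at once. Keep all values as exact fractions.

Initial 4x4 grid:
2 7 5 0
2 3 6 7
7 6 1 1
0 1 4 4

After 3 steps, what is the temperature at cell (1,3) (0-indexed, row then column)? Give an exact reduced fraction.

Step 1: cell (1,3) = 7/2
Step 2: cell (1,3) = 303/80
Step 3: cell (1,3) = 3057/800
Full grid after step 3:
  2167/540 29713/7200 10051/2400 161/40
  27403/7200 6061/1500 3963/1000 3057/800
  5063/1440 10523/3000 1763/500 8107/2400
  3353/1080 907/288 7337/2400 553/180

Answer: 3057/800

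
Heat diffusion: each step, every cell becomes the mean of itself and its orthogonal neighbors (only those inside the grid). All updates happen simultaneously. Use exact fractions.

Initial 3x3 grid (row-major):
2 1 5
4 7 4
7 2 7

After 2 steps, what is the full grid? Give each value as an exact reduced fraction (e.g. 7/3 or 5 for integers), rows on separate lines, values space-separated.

After step 1:
  7/3 15/4 10/3
  5 18/5 23/4
  13/3 23/4 13/3
After step 2:
  133/36 781/240 77/18
  229/60 477/100 1021/240
  181/36 1081/240 95/18

Answer: 133/36 781/240 77/18
229/60 477/100 1021/240
181/36 1081/240 95/18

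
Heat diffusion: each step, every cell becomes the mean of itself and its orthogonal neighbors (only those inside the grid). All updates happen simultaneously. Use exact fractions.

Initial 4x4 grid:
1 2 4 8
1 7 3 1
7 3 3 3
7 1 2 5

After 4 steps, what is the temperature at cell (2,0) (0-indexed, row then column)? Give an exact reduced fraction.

Step 1: cell (2,0) = 9/2
Step 2: cell (2,0) = 177/40
Step 3: cell (2,0) = 4657/1200
Step 4: cell (2,0) = 138403/36000
Full grid after step 4:
  8711/2592 733523/216000 787427/216000 120823/32400
  377509/108000 640517/180000 317833/90000 780047/216000
  138403/36000 21673/6000 622091/180000 720839/216000
  1561/400 66899/18000 180521/54000 208961/64800

Answer: 138403/36000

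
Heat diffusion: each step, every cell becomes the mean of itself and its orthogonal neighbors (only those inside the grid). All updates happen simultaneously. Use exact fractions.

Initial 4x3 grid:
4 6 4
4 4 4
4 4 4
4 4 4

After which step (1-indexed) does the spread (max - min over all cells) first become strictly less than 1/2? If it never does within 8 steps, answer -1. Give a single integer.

Answer: 3

Derivation:
Step 1: max=14/3, min=4, spread=2/3
Step 2: max=547/120, min=4, spread=67/120
Step 3: max=4757/1080, min=4, spread=437/1080
  -> spread < 1/2 first at step 3
Step 4: max=1885531/432000, min=2009/500, spread=29951/86400
Step 5: max=16767821/3888000, min=13658/3375, spread=206761/777600
Step 6: max=6676995571/1555200000, min=10965671/2700000, spread=14430763/62208000
Step 7: max=398355741689/93312000000, min=881652727/216000000, spread=139854109/746496000
Step 8: max=23817351890251/5598720000000, min=79611228977/19440000000, spread=7114543559/44789760000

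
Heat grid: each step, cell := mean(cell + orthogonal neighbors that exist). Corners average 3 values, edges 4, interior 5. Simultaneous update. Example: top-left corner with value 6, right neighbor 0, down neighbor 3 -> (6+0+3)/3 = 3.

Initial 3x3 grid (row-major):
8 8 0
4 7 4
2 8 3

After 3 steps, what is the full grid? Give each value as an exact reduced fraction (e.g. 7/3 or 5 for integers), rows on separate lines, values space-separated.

Answer: 3103/540 75959/14400 3539/720
78109/14400 15829/3000 11239/2400
11437/2160 8923/1800 1727/360

Derivation:
After step 1:
  20/3 23/4 4
  21/4 31/5 7/2
  14/3 5 5
After step 2:
  53/9 1357/240 53/12
  1367/240 257/50 187/40
  179/36 313/60 9/2
After step 3:
  3103/540 75959/14400 3539/720
  78109/14400 15829/3000 11239/2400
  11437/2160 8923/1800 1727/360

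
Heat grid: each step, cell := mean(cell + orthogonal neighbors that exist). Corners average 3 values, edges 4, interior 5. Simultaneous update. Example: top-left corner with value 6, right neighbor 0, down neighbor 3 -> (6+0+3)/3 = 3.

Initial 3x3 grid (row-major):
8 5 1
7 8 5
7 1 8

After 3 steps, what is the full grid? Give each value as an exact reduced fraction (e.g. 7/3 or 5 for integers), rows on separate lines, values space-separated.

Answer: 3223/540 40757/7200 2683/540
44557/7200 5453/1000 37757/7200
233/40 20441/3600 5531/1080

Derivation:
After step 1:
  20/3 11/2 11/3
  15/2 26/5 11/2
  5 6 14/3
After step 2:
  59/9 631/120 44/9
  731/120 297/50 571/120
  37/6 313/60 97/18
After step 3:
  3223/540 40757/7200 2683/540
  44557/7200 5453/1000 37757/7200
  233/40 20441/3600 5531/1080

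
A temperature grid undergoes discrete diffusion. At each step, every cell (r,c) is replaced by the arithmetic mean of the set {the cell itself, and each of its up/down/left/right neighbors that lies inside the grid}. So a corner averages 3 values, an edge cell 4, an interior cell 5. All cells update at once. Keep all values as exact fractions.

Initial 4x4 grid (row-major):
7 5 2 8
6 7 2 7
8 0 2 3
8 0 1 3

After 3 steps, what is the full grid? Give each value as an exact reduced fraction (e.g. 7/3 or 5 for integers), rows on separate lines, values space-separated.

After step 1:
  6 21/4 17/4 17/3
  7 4 4 5
  11/2 17/5 8/5 15/4
  16/3 9/4 3/2 7/3
After step 2:
  73/12 39/8 115/24 179/36
  45/8 473/100 377/100 221/48
  637/120 67/20 57/20 761/240
  157/36 749/240 461/240 91/36
After step 3:
  199/36 128/25 2071/450 2069/432
  1631/300 447/100 4979/1200 29731/7200
  839/180 23231/6000 9037/3000 947/288
  9209/2160 4591/1440 3751/1440 2743/1080

Answer: 199/36 128/25 2071/450 2069/432
1631/300 447/100 4979/1200 29731/7200
839/180 23231/6000 9037/3000 947/288
9209/2160 4591/1440 3751/1440 2743/1080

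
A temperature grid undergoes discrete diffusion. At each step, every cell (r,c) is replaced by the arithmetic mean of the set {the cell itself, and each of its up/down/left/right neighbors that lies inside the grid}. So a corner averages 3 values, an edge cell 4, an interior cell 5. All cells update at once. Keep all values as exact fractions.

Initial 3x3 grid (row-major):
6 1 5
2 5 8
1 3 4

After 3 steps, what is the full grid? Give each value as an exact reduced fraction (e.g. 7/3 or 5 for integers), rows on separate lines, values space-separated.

Answer: 847/240 58961/14400 9703/2160
2727/800 11591/3000 32743/7200
2281/720 6029/1600 1027/240

Derivation:
After step 1:
  3 17/4 14/3
  7/2 19/5 11/2
  2 13/4 5
After step 2:
  43/12 943/240 173/36
  123/40 203/50 569/120
  35/12 281/80 55/12
After step 3:
  847/240 58961/14400 9703/2160
  2727/800 11591/3000 32743/7200
  2281/720 6029/1600 1027/240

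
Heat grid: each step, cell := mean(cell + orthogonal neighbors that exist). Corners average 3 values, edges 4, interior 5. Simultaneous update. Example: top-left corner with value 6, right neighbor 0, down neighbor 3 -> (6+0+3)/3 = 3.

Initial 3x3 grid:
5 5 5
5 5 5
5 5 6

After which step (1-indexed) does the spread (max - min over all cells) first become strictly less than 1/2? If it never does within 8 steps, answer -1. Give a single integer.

Answer: 1

Derivation:
Step 1: max=16/3, min=5, spread=1/3
  -> spread < 1/2 first at step 1
Step 2: max=95/18, min=5, spread=5/18
Step 3: max=1121/216, min=5, spread=41/216
Step 4: max=66931/12960, min=1811/360, spread=347/2592
Step 5: max=3994937/777600, min=18157/3600, spread=2921/31104
Step 6: max=239108539/46656000, min=2185483/432000, spread=24611/373248
Step 7: max=14315522033/2799360000, min=49256741/9720000, spread=207329/4478976
Step 8: max=857837952451/167961600000, min=2630801599/518400000, spread=1746635/53747712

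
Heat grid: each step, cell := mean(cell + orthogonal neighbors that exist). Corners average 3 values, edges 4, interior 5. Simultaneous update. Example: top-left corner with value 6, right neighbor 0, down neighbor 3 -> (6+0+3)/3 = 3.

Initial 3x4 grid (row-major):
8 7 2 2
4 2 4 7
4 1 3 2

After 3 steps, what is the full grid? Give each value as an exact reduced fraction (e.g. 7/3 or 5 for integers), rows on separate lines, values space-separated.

After step 1:
  19/3 19/4 15/4 11/3
  9/2 18/5 18/5 15/4
  3 5/2 5/2 4
After step 2:
  187/36 553/120 473/120 67/18
  523/120 379/100 86/25 901/240
  10/3 29/10 63/20 41/12
After step 3:
  2549/540 15781/3600 14141/3600 8221/2160
  30017/7200 5729/1500 21691/6000 51599/14400
  1271/360 247/75 242/75 2477/720

Answer: 2549/540 15781/3600 14141/3600 8221/2160
30017/7200 5729/1500 21691/6000 51599/14400
1271/360 247/75 242/75 2477/720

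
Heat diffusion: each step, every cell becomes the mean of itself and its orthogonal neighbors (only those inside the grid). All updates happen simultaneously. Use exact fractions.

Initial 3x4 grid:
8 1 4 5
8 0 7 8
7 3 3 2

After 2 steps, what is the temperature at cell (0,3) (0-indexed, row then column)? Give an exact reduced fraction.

Answer: 185/36

Derivation:
Step 1: cell (0,3) = 17/3
Step 2: cell (0,3) = 185/36
Full grid after step 2:
  44/9 509/120 527/120 185/36
  1273/240 409/100 217/50 199/40
  5 21/5 59/15 163/36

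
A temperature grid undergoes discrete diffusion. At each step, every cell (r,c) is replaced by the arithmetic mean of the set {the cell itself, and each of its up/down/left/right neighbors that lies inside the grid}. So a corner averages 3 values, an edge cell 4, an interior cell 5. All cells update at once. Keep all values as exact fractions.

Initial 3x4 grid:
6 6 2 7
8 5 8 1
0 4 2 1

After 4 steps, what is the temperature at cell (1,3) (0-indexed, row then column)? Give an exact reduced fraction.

Answer: 3186439/864000

Derivation:
Step 1: cell (1,3) = 17/4
Step 2: cell (1,3) = 751/240
Step 3: cell (1,3) = 55421/14400
Step 4: cell (1,3) = 3186439/864000
Full grid after step 4:
  661121/129600 136967/27000 239069/54000 547111/129600
  4251529/864000 1611311/360000 1526561/360000 3186439/864000
  187907/43200 76103/18000 97597/27000 457711/129600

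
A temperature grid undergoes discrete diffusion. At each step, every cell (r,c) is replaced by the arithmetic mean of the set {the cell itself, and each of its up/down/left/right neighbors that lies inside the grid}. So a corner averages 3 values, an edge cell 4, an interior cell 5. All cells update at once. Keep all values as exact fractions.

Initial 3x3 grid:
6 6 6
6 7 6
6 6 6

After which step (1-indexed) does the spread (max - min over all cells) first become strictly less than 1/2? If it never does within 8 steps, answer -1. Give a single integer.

Step 1: max=25/4, min=6, spread=1/4
  -> spread < 1/2 first at step 1
Step 2: max=156/25, min=489/80, spread=51/400
Step 3: max=29623/4800, min=2207/360, spread=589/14400
Step 4: max=184943/30000, min=1769081/288000, spread=31859/1440000
Step 5: max=106371607/17280000, min=11064721/1800000, spread=751427/86400000
Step 6: max=664634687/108000000, min=6375863129/1036800000, spread=23149331/5184000000
Step 7: max=382730654263/62208000000, min=39854931889/6480000000, spread=616540643/311040000000
Step 8: max=2391912453983/388800000000, min=22958812008761/3732480000000, spread=17737747379/18662400000000

Answer: 1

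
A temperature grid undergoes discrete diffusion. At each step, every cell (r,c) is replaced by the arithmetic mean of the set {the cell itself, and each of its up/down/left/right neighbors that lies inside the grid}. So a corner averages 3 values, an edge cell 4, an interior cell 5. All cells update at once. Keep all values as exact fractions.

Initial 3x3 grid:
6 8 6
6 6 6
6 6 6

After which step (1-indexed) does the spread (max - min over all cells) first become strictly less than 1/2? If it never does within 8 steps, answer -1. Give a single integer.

Answer: 3

Derivation:
Step 1: max=20/3, min=6, spread=2/3
Step 2: max=787/120, min=6, spread=67/120
Step 3: max=6917/1080, min=607/100, spread=1807/5400
  -> spread < 1/2 first at step 3
Step 4: max=2749963/432000, min=16561/2700, spread=33401/144000
Step 5: max=24557933/3888000, min=1663391/270000, spread=3025513/19440000
Step 6: max=9796126867/1555200000, min=89155949/14400000, spread=53531/497664
Step 7: max=585904925849/93312000000, min=24119116051/3888000000, spread=450953/5971968
Step 8: max=35101223560603/5598720000000, min=2900368610519/466560000000, spread=3799043/71663616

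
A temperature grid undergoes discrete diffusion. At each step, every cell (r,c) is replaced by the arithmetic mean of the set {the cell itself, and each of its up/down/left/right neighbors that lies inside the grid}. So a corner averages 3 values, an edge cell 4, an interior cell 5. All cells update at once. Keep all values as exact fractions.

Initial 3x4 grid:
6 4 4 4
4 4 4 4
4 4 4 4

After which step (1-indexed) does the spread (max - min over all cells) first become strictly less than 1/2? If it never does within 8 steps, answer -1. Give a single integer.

Step 1: max=14/3, min=4, spread=2/3
Step 2: max=41/9, min=4, spread=5/9
Step 3: max=473/108, min=4, spread=41/108
  -> spread < 1/2 first at step 3
Step 4: max=56057/12960, min=4, spread=4217/12960
Step 5: max=3319549/777600, min=14479/3600, spread=38417/155520
Step 6: max=197824211/46656000, min=290597/72000, spread=1903471/9331200
Step 7: max=11798429089/2799360000, min=8755759/2160000, spread=18038617/111974400
Step 8: max=705114582851/167961600000, min=790526759/194400000, spread=883978523/6718464000

Answer: 3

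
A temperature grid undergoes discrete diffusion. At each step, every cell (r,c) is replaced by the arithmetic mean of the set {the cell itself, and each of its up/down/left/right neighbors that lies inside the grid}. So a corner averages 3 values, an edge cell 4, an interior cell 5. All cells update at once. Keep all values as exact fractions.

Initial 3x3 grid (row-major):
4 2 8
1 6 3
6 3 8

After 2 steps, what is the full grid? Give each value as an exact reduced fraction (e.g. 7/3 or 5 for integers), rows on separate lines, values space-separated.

Answer: 139/36 11/3 187/36
155/48 97/20 73/16
40/9 67/16 50/9

Derivation:
After step 1:
  7/3 5 13/3
  17/4 3 25/4
  10/3 23/4 14/3
After step 2:
  139/36 11/3 187/36
  155/48 97/20 73/16
  40/9 67/16 50/9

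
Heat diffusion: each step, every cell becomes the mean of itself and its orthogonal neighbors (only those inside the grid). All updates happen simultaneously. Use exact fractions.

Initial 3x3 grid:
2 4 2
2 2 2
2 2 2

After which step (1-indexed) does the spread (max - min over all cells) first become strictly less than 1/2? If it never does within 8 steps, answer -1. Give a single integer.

Step 1: max=8/3, min=2, spread=2/3
Step 2: max=307/120, min=2, spread=67/120
Step 3: max=2597/1080, min=207/100, spread=1807/5400
  -> spread < 1/2 first at step 3
Step 4: max=1021963/432000, min=5761/2700, spread=33401/144000
Step 5: max=9005933/3888000, min=583391/270000, spread=3025513/19440000
Step 6: max=3575326867/1555200000, min=31555949/14400000, spread=53531/497664
Step 7: max=212656925849/93312000000, min=8567116051/3888000000, spread=450953/5971968
Step 8: max=12706343560603/5598720000000, min=1034128610519/466560000000, spread=3799043/71663616

Answer: 3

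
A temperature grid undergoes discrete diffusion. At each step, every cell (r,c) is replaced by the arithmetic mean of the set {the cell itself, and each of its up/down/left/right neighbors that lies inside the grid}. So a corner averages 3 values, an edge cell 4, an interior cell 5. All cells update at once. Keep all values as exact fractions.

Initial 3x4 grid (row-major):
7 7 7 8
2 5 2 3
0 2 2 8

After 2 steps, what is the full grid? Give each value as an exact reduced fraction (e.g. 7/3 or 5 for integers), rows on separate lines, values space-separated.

Answer: 46/9 643/120 223/40 23/4
413/120 393/100 443/100 1163/240
85/36 641/240 833/240 157/36

Derivation:
After step 1:
  16/3 13/2 6 6
  7/2 18/5 19/5 21/4
  4/3 9/4 7/2 13/3
After step 2:
  46/9 643/120 223/40 23/4
  413/120 393/100 443/100 1163/240
  85/36 641/240 833/240 157/36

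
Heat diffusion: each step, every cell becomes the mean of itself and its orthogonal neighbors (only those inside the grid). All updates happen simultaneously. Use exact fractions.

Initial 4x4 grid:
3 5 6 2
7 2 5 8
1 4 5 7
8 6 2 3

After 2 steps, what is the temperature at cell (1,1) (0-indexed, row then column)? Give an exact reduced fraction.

Answer: 413/100

Derivation:
Step 1: cell (1,1) = 23/5
Step 2: cell (1,1) = 413/100
Full grid after step 2:
  49/12 181/40 571/120 46/9
  357/80 413/100 122/25 1307/240
  337/80 114/25 463/100 397/80
  5 22/5 22/5 55/12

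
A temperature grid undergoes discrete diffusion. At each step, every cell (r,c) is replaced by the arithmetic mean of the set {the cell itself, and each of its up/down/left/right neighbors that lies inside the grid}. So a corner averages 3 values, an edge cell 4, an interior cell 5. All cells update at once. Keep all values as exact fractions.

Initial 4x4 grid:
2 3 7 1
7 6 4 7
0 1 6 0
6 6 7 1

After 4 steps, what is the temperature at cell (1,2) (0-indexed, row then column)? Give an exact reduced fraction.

Step 1: cell (1,2) = 6
Step 2: cell (1,2) = 411/100
Step 3: cell (1,2) = 8851/2000
Step 4: cell (1,2) = 247517/60000
Full grid after step 4:
  1789/432 301193/72000 313129/72000 90031/21600
  290213/72000 126919/30000 247517/60000 74741/18000
  58793/14400 244871/60000 74389/18000 208297/54000
  88237/21600 6001/1440 430499/108000 126707/32400

Answer: 247517/60000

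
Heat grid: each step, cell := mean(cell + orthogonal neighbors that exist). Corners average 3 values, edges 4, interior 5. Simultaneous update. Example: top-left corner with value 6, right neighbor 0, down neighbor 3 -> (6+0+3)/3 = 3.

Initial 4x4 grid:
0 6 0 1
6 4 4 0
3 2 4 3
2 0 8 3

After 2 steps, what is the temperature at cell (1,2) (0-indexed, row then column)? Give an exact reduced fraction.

Step 1: cell (1,2) = 12/5
Step 2: cell (1,2) = 63/20
Full grid after step 2:
  13/4 273/80 479/240 61/36
  149/40 303/100 63/20 217/120
  323/120 349/100 309/100 401/120
  95/36 661/240 937/240 131/36

Answer: 63/20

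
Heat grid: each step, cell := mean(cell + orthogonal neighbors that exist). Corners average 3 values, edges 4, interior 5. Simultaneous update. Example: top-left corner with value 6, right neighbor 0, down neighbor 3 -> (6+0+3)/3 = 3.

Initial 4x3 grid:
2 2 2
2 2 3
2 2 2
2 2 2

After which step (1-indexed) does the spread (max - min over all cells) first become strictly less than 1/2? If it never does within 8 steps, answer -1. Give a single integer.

Step 1: max=7/3, min=2, spread=1/3
  -> spread < 1/2 first at step 1
Step 2: max=271/120, min=2, spread=31/120
Step 3: max=2371/1080, min=2, spread=211/1080
Step 4: max=232897/108000, min=3647/1800, spread=14077/108000
Step 5: max=2084407/972000, min=219683/108000, spread=5363/48600
Step 6: max=62060809/29160000, min=122869/60000, spread=93859/1166400
Step 7: max=3709474481/1749600000, min=199736467/97200000, spread=4568723/69984000
Step 8: max=221732435629/104976000000, min=6013618889/2916000000, spread=8387449/167961600

Answer: 1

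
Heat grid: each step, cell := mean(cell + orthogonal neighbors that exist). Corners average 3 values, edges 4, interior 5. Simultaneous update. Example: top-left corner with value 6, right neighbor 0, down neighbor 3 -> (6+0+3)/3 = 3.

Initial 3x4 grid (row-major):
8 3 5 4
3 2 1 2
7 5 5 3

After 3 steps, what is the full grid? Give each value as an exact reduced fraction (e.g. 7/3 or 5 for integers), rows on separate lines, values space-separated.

Answer: 9283/2160 29053/7200 24403/7200 1421/432
8107/1800 5761/1500 3479/1000 2477/800
3191/720 3317/800 24803/7200 1423/432

Derivation:
After step 1:
  14/3 9/2 13/4 11/3
  5 14/5 3 5/2
  5 19/4 7/2 10/3
After step 2:
  85/18 913/240 173/48 113/36
  131/30 401/100 301/100 25/8
  59/12 321/80 175/48 28/9
After step 3:
  9283/2160 29053/7200 24403/7200 1421/432
  8107/1800 5761/1500 3479/1000 2477/800
  3191/720 3317/800 24803/7200 1423/432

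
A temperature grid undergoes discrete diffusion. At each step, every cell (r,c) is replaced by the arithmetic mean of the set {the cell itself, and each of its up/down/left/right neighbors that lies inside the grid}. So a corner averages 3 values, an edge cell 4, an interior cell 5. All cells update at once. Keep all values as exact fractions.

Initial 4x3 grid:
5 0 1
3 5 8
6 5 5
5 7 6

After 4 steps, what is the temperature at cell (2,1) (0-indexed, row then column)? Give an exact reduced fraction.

Answer: 612667/120000

Derivation:
Step 1: cell (2,1) = 28/5
Step 2: cell (2,1) = 263/50
Step 3: cell (2,1) = 2637/500
Step 4: cell (2,1) = 612667/120000
Full grid after step 4:
  494621/129600 3272989/864000 170257/43200
  463013/108000 1580801/360000 320467/72000
  181211/36000 612667/120000 375547/72000
  77749/14400 1599883/288000 240797/43200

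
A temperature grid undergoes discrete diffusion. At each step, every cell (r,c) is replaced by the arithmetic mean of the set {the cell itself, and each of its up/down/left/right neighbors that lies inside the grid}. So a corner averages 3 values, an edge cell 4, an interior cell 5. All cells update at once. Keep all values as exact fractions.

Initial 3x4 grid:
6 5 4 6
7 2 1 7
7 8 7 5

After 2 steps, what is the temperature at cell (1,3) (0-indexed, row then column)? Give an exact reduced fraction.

Answer: 419/80

Derivation:
Step 1: cell (1,3) = 19/4
Step 2: cell (1,3) = 419/80
Full grid after step 2:
  21/4 377/80 1087/240 173/36
  703/120 491/100 114/25 419/80
  113/18 1391/240 1307/240 49/9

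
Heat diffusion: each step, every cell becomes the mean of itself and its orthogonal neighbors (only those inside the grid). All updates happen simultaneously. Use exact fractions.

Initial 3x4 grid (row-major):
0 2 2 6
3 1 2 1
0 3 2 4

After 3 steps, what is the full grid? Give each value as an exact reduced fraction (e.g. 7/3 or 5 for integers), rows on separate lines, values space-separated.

After step 1:
  5/3 5/4 3 3
  1 11/5 8/5 13/4
  2 3/2 11/4 7/3
After step 2:
  47/36 487/240 177/80 37/12
  103/60 151/100 64/25 611/240
  3/2 169/80 491/240 25/9
After step 3:
  3637/2160 12703/7200 1977/800 941/360
  5429/3600 5957/3000 13049/6000 39481/14400
  1279/720 4301/2400 17093/7200 2653/1080

Answer: 3637/2160 12703/7200 1977/800 941/360
5429/3600 5957/3000 13049/6000 39481/14400
1279/720 4301/2400 17093/7200 2653/1080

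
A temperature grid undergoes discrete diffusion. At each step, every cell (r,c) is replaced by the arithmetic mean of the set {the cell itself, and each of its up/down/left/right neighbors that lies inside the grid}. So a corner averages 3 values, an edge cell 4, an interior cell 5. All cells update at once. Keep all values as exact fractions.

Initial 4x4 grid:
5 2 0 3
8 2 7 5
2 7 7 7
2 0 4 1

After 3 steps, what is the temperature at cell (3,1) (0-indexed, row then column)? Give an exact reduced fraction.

Answer: 26477/7200

Derivation:
Step 1: cell (3,1) = 13/4
Step 2: cell (3,1) = 671/240
Step 3: cell (3,1) = 26477/7200
Full grid after step 3:
  2999/720 117/32 27853/7200 7987/2160
  961/240 353/80 4937/1200 8167/1800
  14431/3600 23111/6000 9331/2000 2701/600
  6761/2160 26477/7200 9239/2400 357/80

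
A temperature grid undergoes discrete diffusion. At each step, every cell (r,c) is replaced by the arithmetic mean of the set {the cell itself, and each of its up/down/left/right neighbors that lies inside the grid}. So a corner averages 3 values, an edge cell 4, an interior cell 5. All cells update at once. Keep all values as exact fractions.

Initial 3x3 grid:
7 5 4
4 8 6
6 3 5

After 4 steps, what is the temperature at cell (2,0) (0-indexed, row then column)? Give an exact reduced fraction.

Step 1: cell (2,0) = 13/3
Step 2: cell (2,0) = 193/36
Step 3: cell (2,0) = 11207/2160
Step 4: cell (2,0) = 694729/129600
Full grid after step 4:
  721879/129600 1178267/216000 237043/43200
  4655443/864000 981983/180000 4588693/864000
  694729/129600 251351/48000 687179/129600

Answer: 694729/129600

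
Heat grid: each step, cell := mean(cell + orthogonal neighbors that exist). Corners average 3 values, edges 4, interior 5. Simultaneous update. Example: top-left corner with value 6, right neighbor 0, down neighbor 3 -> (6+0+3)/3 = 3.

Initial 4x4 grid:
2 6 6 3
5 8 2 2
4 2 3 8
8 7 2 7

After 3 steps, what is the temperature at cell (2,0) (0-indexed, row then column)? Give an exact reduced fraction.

Answer: 8777/1800

Derivation:
Step 1: cell (2,0) = 19/4
Step 2: cell (2,0) = 619/120
Step 3: cell (2,0) = 8777/1800
Full grid after step 3:
  10181/2160 33671/7200 30607/7200 4481/1080
  8729/1800 27059/6000 13079/3000 29767/7200
  8777/1800 7193/1500 26431/6000 32719/7200
  2807/540 1099/225 2179/450 10249/2160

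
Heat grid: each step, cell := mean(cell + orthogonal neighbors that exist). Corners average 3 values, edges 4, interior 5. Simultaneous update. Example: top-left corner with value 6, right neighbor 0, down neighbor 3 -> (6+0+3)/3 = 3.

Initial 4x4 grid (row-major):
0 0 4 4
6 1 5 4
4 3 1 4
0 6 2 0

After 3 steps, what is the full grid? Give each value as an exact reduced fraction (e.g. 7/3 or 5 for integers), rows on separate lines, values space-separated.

After step 1:
  2 5/4 13/4 4
  11/4 3 3 17/4
  13/4 3 3 9/4
  10/3 11/4 9/4 2
After step 2:
  2 19/8 23/8 23/6
  11/4 13/5 33/10 27/8
  37/12 3 27/10 23/8
  28/9 17/6 5/2 13/6
After step 3:
  19/8 197/80 743/240 121/36
  313/120 561/200 297/100 803/240
  215/72 853/300 23/8 667/240
  325/108 103/36 51/20 181/72

Answer: 19/8 197/80 743/240 121/36
313/120 561/200 297/100 803/240
215/72 853/300 23/8 667/240
325/108 103/36 51/20 181/72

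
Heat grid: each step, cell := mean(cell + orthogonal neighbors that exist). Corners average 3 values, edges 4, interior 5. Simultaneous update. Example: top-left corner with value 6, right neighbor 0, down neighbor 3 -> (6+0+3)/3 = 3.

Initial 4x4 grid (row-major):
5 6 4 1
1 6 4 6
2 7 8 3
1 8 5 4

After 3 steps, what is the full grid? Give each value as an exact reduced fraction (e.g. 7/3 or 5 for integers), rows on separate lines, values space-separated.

After step 1:
  4 21/4 15/4 11/3
  7/2 24/5 28/5 7/2
  11/4 31/5 27/5 21/4
  11/3 21/4 25/4 4
After step 2:
  17/4 89/20 137/30 131/36
  301/80 507/100 461/100 1081/240
  967/240 122/25 287/50 363/80
  35/9 641/120 209/40 31/6
After step 3:
  997/240 5501/1200 15539/3600 9151/2160
  10267/2400 9109/2000 29389/6000 31123/7200
  29809/7200 30073/6000 9997/2000 11969/2400
  9547/2160 8701/1800 3221/600 3583/720

Answer: 997/240 5501/1200 15539/3600 9151/2160
10267/2400 9109/2000 29389/6000 31123/7200
29809/7200 30073/6000 9997/2000 11969/2400
9547/2160 8701/1800 3221/600 3583/720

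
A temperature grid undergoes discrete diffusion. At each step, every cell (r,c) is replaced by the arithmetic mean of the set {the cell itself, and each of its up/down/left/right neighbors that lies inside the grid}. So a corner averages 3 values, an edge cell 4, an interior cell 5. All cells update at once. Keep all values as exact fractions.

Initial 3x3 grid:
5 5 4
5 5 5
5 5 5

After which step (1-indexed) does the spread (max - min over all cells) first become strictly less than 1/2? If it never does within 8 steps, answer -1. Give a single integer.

Answer: 1

Derivation:
Step 1: max=5, min=14/3, spread=1/3
  -> spread < 1/2 first at step 1
Step 2: max=5, min=85/18, spread=5/18
Step 3: max=5, min=1039/216, spread=41/216
Step 4: max=1789/360, min=62669/12960, spread=347/2592
Step 5: max=17843/3600, min=3781063/777600, spread=2921/31104
Step 6: max=2134517/432000, min=227451461/46656000, spread=24611/373248
Step 7: max=47943259/9720000, min=13678077967/2799360000, spread=207329/4478976
Step 8: max=2553198401/518400000, min=821778047549/167961600000, spread=1746635/53747712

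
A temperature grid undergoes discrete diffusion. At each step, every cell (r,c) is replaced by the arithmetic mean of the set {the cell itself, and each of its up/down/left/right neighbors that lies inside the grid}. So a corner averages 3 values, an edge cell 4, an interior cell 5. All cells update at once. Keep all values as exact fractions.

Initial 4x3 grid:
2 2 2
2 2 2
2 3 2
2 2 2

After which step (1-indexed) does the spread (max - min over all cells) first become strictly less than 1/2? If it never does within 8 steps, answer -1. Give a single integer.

Answer: 1

Derivation:
Step 1: max=9/4, min=2, spread=1/4
  -> spread < 1/2 first at step 1
Step 2: max=223/100, min=2, spread=23/100
Step 3: max=10411/4800, min=813/400, spread=131/960
Step 4: max=92951/43200, min=14791/7200, spread=841/8640
Step 5: max=37102051/17280000, min=2973373/1440000, spread=56863/691200
Step 6: max=332574341/155520000, min=26909543/12960000, spread=386393/6220800
Step 7: max=132809723131/62208000000, min=10788358813/5184000000, spread=26795339/497664000
Step 8: max=7948775714129/3732480000000, min=649166149667/311040000000, spread=254051069/5971968000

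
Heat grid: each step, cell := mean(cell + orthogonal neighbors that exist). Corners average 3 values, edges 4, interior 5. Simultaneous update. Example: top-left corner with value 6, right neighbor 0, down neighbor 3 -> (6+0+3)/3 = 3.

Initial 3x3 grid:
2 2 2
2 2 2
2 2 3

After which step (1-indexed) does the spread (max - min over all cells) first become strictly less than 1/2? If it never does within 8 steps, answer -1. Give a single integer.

Answer: 1

Derivation:
Step 1: max=7/3, min=2, spread=1/3
  -> spread < 1/2 first at step 1
Step 2: max=41/18, min=2, spread=5/18
Step 3: max=473/216, min=2, spread=41/216
Step 4: max=28051/12960, min=731/360, spread=347/2592
Step 5: max=1662137/777600, min=7357/3600, spread=2921/31104
Step 6: max=99140539/46656000, min=889483/432000, spread=24611/373248
Step 7: max=5917442033/2799360000, min=20096741/9720000, spread=207329/4478976
Step 8: max=353953152451/167961600000, min=1075601599/518400000, spread=1746635/53747712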